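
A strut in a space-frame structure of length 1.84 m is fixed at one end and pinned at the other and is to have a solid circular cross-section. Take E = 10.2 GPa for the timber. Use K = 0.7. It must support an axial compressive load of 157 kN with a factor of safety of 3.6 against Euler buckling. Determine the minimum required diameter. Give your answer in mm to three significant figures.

d ≈ 117 mm

Required P_cr = n·P = 3.6 × 157 = 565.2 kN
L_e = K·L = 0.7 × 1.84 = 1.288 m
Required I = P_cr·L_e²/(π²E) = 5.652×10^5 × 1.288² / (π² × 1.02×10^10) = 9.314×10^-6 m⁴
I_req = 9.314×10^6 mm⁴
Solid circle: I = πd⁴/64  ⇒  d = (64I/π)^(1/4) = (64×9.314×10^6/π)^(1/4) = 117 mm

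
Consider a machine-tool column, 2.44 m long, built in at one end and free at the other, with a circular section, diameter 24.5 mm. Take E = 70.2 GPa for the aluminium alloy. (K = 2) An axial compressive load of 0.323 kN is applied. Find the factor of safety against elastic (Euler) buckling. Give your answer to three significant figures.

n ≈ 1.59

I = πd⁴/64 = π×24.5⁴/64 = 1.769×10^4 mm⁴
I = 1.769×10^4 mm⁴ = 1.769×10^-8 m⁴
Effective length L_e = K·L = 2 × 2.44 = 4.880 m
P_cr = π²EI / L_e² = π² × 70.2×10⁹ × 1.769×10^-8 / 4.880² = 514.6 N
Factor of safety n = P_cr / P = 0.51455 / 0.323 = 1.59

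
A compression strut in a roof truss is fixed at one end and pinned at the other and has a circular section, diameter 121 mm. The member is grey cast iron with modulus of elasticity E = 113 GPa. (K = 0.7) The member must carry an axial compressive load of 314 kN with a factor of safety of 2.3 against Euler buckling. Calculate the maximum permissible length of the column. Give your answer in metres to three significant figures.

I = πd⁴/64 = π×121⁴/64 = 1.052×10^7 mm⁴
I = 1.052×10^-5 m⁴
Required critical load P_cr = n·P = 2.3 × 314 = 722.2 kN = 7.222×10^5 N
From P_cr = π²EI/(K·L)²:  L = (1/K)·√(π²EI/P_cr) = (1/0.7)·√(π²×1.13×10^11×1.052×10^-5/7.222×10^5)
L = 5.76 m

L_max ≈ 5.76 m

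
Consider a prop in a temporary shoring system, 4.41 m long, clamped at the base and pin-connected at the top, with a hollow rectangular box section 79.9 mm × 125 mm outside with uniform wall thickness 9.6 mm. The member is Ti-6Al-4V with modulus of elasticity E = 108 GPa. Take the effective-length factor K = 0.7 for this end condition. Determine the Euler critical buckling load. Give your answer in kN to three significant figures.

P_cr ≈ 374 kN

Inner dimensions: h_i = 125 − 2×9.6 = 105.8 mm, b_i = 79.9 − 2×9.6 = 60.70 mm
Weak-axis I_min = (h_o·b_o³ − h_i·b_i³)/12 with b_o = 79.9, b_i = 60.70 mm (shorter outer/inner sides).
I_min = (125×79.9³ − 105.8×60.70³)/12 = 3.342×10^6 mm⁴
I = 3.342×10^6 mm⁴ = 3.342×10^-6 m⁴
Effective length L_e = K·L = 0.7 × 4.41 = 3.087 m
P_cr = π²EI / L_e² = π² × 108×10⁹ × 3.342×10^-6 / 3.087² = 3.738×10^5 N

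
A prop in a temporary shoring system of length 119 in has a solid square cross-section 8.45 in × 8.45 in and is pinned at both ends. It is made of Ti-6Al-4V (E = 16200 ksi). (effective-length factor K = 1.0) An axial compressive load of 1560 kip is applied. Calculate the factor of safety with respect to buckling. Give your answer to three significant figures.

n ≈ 3.07

I = a⁴/12 = 8.45⁴/12 = 424.9 in⁴
Effective length L_e = K·L = 1 × 119 = 119.0 in
P_cr = π²EI / L_e² = π² × 16200×10³ × 424.9 / 119.0² = 4.797×10^6 lb
Factor of safety n = P_cr / P = 4797.0 / 1560 = 3.07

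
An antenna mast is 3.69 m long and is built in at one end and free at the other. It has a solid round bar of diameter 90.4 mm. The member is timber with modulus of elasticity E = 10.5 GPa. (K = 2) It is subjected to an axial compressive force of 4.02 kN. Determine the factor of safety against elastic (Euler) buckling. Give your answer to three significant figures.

I = πd⁴/64 = π×90.4⁴/64 = 3.278×10^6 mm⁴
I = 3.278×10^6 mm⁴ = 3.278×10^-6 m⁴
Effective length L_e = K·L = 2 × 3.69 = 7.380 m
P_cr = π²EI / L_e² = π² × 10.5×10⁹ × 3.278×10^-6 / 7.380² = 6.238×10^3 N
Factor of safety n = P_cr / P = 6.2376 / 4.02 = 1.55

n ≈ 1.55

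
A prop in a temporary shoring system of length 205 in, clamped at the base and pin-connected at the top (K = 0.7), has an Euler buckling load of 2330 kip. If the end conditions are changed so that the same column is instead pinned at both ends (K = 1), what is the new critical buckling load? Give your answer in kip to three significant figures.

P_cr ≈ 1140 kip

P_cr ∝ 1/K², so P_cr,new = P_cr,old × (K_old/K_new)² = 2330 × (0.7/1)²
= 2330 × 0.4900 = 1140 kip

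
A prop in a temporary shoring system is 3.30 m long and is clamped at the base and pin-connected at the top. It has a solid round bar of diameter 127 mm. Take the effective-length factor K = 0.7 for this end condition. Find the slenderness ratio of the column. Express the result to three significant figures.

I = πd⁴/64 = π×127⁴/64 = 1.277×10^7 mm⁴
A = 1.267×10^4 mm²;  r_min = √(I/A) = √(1.277×10^7/1.267×10^4) = 31.75 mm
L_e = K·L = 0.7 × 3.30 m = 2.310 m = 2310.0 mm
λ = L_e / r_min = 2310.0 / 31.75 = 72.8

λ ≈ 72.8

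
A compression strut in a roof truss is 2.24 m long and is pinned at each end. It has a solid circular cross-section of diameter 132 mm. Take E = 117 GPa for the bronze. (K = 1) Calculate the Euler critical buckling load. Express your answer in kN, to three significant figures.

I = πd⁴/64 = π×132⁴/64 = 1.490×10^7 mm⁴
I = 1.490×10^7 mm⁴ = 1.490×10^-5 m⁴
Effective length L_e = K·L = 1 × 2.24 = 2.240 m
P_cr = π²EI / L_e² = π² × 117×10⁹ × 1.490×10^-5 / 2.240² = 3.430×10^6 N

P_cr ≈ 3430 kN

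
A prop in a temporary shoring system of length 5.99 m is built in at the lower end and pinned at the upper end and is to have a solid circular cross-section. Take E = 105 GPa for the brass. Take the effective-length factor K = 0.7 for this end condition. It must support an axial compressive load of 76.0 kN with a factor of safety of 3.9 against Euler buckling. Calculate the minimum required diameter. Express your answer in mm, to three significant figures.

Required P_cr = n·P = 3.9 × 76.0 = 296.4 kN
L_e = K·L = 0.7 × 5.99 = 4.193 m
Required I = P_cr·L_e²/(π²E) = 2.964×10^5 × 4.193² / (π² × 1.05×10^11) = 5.029×10^-6 m⁴
I_req = 5.029×10^6 mm⁴
Solid circle: I = πd⁴/64  ⇒  d = (64I/π)^(1/4) = (64×5.029×10^6/π)^(1/4) = 101 mm

d ≈ 101 mm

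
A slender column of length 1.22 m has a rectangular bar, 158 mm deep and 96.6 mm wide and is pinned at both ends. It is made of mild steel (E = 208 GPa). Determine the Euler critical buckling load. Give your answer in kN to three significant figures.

Buckling occurs about the weak axis: I_min = h·b³/12 with b = 96.6 mm (the shorter side).
I_min = 158×96.6³/12 = 1.187×10^7 mm⁴
I = 1.187×10^7 mm⁴ = 1.187×10^-5 m⁴
Effective length L_e = K·L = 1 × 1.22 = 1.220 m
P_cr = π²EI / L_e² = π² × 208×10⁹ × 1.187×10^-5 / 1.220² = 1.637×10^7 N

P_cr ≈ 16400 kN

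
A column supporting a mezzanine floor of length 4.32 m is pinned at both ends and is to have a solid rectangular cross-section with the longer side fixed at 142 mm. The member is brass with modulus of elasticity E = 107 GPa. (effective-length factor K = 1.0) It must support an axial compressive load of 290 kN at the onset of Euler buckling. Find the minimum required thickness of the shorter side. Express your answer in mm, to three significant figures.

L_e = K·L = 1 × 4.32 = 4.320 m
Required I = P_cr·L_e²/(π²E) = 2.900×10^5 × 4.320² / (π² × 1.07×10^11) = 5.125×10^-6 m⁴
I_req = 5.125×10^6 mm⁴
Rectangle, weak axis: I_min = h·b³/12 with h = 142 mm fixed  ⇒  b = (12I/h)^(1/3) = 75.7 mm

b ≈ 75.7 mm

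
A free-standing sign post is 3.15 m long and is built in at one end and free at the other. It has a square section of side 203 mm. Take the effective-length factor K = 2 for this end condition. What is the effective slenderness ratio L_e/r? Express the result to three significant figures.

λ ≈ 108

For a square r = a/√12 = 203/√12 = 58.60 mm
L_e = K·L = 2 × 3.15 m = 6.300 m = 6300.0 mm
λ = L_e / r_min = 6300.0 / 58.60 = 108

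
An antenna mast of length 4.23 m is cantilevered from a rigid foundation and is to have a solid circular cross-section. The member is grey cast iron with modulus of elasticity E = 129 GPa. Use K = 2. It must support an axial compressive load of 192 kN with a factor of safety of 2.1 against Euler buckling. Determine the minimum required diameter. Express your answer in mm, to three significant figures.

d ≈ 147 mm

Required P_cr = n·P = 2.1 × 192 = 403.2 kN
L_e = K·L = 2 × 4.23 = 8.460 m
Required I = P_cr·L_e²/(π²E) = 4.032×10^5 × 8.460² / (π² × 1.29×10^11) = 2.267×10^-5 m⁴
I_req = 2.267×10^7 mm⁴
Solid circle: I = πd⁴/64  ⇒  d = (64I/π)^(1/4) = (64×2.267×10^7/π)^(1/4) = 147 mm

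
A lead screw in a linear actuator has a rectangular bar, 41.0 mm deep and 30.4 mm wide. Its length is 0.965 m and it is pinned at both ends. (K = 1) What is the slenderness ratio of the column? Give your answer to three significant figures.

For a rectangle r_min = b/√12 = 30.4/√12 = 8.776 mm
L_e = K·L = 1 × 0.965 m = 0.9650 m = 965.00 mm
λ = L_e / r_min = 965.00 / 8.776 = 110

λ ≈ 110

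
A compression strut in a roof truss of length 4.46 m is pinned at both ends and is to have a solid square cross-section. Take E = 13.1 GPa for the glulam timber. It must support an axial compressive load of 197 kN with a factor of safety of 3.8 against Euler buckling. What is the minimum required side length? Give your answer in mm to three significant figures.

a ≈ 193 mm

Required P_cr = n·P = 3.8 × 197 = 748.6 kN
L_e = K·L = 1 × 4.46 = 4.460 m
Required I = P_cr·L_e²/(π²E) = 7.486×10^5 × 4.460² / (π² × 1.31×10^10) = 1.152×10^-4 m⁴
I_req = 1.152×10^8 mm⁴
Solid square: I = a⁴/12  ⇒  a = (12I)^(1/4) = (12×1.152×10^8)^(1/4) = 193 mm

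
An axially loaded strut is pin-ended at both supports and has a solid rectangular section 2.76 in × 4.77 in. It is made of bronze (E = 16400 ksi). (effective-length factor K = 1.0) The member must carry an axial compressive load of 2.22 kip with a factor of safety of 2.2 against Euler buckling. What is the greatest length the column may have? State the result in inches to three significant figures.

L_max ≈ 526 in

Buckling occurs about the weak axis: I_min = h·b³/12 with b = 2.76 in (the shorter side).
I_min = 4.77×2.76³/12 = 8.357 in⁴
Required critical load P_cr = n·P = 2.2 × 2.22 = 4.884 kip = 4.884×10^3 lb
From P_cr = π²EI/(K·L)²:  L = (1/K)·√(π²EI/P_cr) = (1/1)·√(π²×1.64×10^7×8.357/4.884×10^3)
L = 526 in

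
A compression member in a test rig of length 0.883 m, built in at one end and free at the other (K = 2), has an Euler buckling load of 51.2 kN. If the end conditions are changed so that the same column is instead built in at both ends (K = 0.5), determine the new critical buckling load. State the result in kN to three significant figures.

P_cr ∝ 1/K², so P_cr,new = P_cr,old × (K_old/K_new)² = 51.2 × (2/0.5)²
= 51.2 × 16.00 = 819 kN

P_cr ≈ 819 kN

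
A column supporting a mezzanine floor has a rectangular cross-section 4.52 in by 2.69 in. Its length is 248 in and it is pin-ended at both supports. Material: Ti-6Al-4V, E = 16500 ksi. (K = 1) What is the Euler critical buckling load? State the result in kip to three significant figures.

Buckling occurs about the weak axis: I_min = h·b³/12 with b = 2.69 in (the shorter side).
I_min = 4.52×2.69³/12 = 7.332 in⁴
Effective length L_e = K·L = 1 × 248 = 248.0 in
P_cr = π²EI / L_e² = π² × 16500×10³ × 7.332 / 248.0² = 1.941×10^4 lb

P_cr ≈ 19.4 kip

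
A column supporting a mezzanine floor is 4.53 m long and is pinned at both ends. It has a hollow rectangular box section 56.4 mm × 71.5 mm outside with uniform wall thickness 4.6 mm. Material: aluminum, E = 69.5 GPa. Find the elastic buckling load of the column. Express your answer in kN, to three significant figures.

P_cr ≈ 17.5 kN

Inner dimensions: h_i = 71.5 − 2×4.6 = 62.30 mm, b_i = 56.4 − 2×4.6 = 47.20 mm
Weak-axis I_min = (h_o·b_o³ − h_i·b_i³)/12 with b_o = 56.4, b_i = 47.20 mm (shorter outer/inner sides).
I_min = (71.5×56.4³ − 62.30×47.20³)/12 = 5.230×10^5 mm⁴
I = 5.230×10^5 mm⁴ = 5.230×10^-7 m⁴
Effective length L_e = K·L = 1 × 4.53 = 4.530 m
P_cr = π²EI / L_e² = π² × 69.5×10⁹ × 5.230×10^-7 / 4.530² = 1.748×10^4 N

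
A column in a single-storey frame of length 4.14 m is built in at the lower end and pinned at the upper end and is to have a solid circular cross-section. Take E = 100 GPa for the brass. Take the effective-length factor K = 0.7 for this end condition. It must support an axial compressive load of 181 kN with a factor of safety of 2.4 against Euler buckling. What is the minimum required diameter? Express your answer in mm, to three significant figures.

Required P_cr = n·P = 2.4 × 181 = 434.4 kN
L_e = K·L = 0.7 × 4.14 = 2.898 m
Required I = P_cr·L_e²/(π²E) = 4.344×10^5 × 2.898² / (π² × 1.00×10^11) = 3.696×10^-6 m⁴
I_req = 3.696×10^6 mm⁴
Solid circle: I = πd⁴/64  ⇒  d = (64I/π)^(1/4) = (64×3.696×10^6/π)^(1/4) = 93.2 mm

d ≈ 93.2 mm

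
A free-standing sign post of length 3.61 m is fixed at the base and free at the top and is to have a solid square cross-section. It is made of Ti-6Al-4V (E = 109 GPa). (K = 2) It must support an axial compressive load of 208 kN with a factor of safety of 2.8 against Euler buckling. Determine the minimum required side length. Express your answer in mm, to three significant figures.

a ≈ 136 mm

Required P_cr = n·P = 2.8 × 208 = 582.4 kN
L_e = K·L = 2 × 3.61 = 7.220 m
Required I = P_cr·L_e²/(π²E) = 5.824×10^5 × 7.220² / (π² × 1.09×10^11) = 2.822×10^-5 m⁴
I_req = 2.822×10^7 mm⁴
Solid square: I = a⁴/12  ⇒  a = (12I)^(1/4) = (12×2.822×10^7)^(1/4) = 136 mm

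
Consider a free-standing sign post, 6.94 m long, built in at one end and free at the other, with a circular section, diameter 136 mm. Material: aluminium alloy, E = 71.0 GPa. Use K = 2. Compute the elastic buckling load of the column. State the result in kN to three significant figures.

P_cr ≈ 61.1 kN

I = πd⁴/64 = π×136⁴/64 = 1.679×10^7 mm⁴
I = 1.679×10^7 mm⁴ = 1.679×10^-5 m⁴
Effective length L_e = K·L = 2 × 6.94 = 13.88 m
P_cr = π²EI / L_e² = π² × 71.0×10⁹ × 1.679×10^-5 / 13.88² = 6.108×10^4 N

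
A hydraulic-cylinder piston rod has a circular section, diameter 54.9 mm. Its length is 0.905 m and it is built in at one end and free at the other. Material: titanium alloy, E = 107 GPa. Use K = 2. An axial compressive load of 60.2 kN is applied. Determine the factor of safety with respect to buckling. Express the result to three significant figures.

I = πd⁴/64 = π×54.9⁴/64 = 4.459×10^5 mm⁴
I = 4.459×10^5 mm⁴ = 4.459×10^-7 m⁴
Effective length L_e = K·L = 2 × 0.905 = 1.810 m
P_cr = π²EI / L_e² = π² × 107×10⁹ × 4.459×10^-7 / 1.810² = 1.437×10^5 N
Factor of safety n = P_cr / P = 143.74 / 60.2 = 2.39

n ≈ 2.39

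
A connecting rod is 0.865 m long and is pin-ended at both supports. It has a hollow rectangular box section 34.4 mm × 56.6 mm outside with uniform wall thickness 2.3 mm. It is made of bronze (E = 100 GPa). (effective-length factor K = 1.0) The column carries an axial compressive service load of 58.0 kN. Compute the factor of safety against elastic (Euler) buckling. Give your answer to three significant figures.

n ≈ 1.76

Inner dimensions: h_i = 56.6 − 2×2.3 = 52.00 mm, b_i = 34.4 − 2×2.3 = 29.80 mm
Weak-axis I_min = (h_o·b_o³ − h_i·b_i³)/12 with b_o = 34.4, b_i = 29.80 mm (shorter outer/inner sides).
I_min = (56.6×34.4³ − 52.00×29.80³)/12 = 7.733×10^4 mm⁴
I = 7.733×10^4 mm⁴ = 7.733×10^-8 m⁴
Effective length L_e = K·L = 1 × 0.865 = 0.8650 m
P_cr = π²EI / L_e² = π² × 100×10⁹ × 7.733×10^-8 / 0.8650² = 1.020×10^5 N
Factor of safety n = P_cr / P = 102.00 / 58.0 = 1.76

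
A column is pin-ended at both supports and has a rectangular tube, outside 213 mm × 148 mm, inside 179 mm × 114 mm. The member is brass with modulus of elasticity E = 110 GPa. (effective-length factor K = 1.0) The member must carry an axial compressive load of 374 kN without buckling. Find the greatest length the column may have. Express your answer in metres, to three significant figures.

Weak-axis I_min = (h_o·b_o³ − h_i·b_i³)/12 with b_o = 148, b_i = 114.0 mm (shorter outer/inner sides).
I_min = (213×148³ − 179.0×114.0³)/12 = 3.544×10^7 mm⁴
I = 3.544×10^-5 m⁴
At the buckling limit P_cr = P = 3.740×10^5 N
From P_cr = π²EI/(K·L)²:  L = (1/K)·√(π²EI/P_cr) = (1/1)·√(π²×1.10×10^11×3.544×10^-5/3.740×10^5)
L = 10.1 m

L_max ≈ 10.1 m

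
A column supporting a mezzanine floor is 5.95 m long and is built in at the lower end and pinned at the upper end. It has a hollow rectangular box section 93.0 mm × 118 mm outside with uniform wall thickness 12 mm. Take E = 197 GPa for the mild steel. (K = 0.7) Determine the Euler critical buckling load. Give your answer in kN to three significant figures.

P_cr ≈ 598 kN

Inner dimensions: h_i = 118 − 2×12 = 94.00 mm, b_i = 93.0 − 2×12 = 69.00 mm
Weak-axis I_min = (h_o·b_o³ − h_i·b_i³)/12 with b_o = 93.0, b_i = 69.00 mm (shorter outer/inner sides).
I_min = (118×93.0³ − 94.00×69.00³)/12 = 5.336×10^6 mm⁴
I = 5.336×10^6 mm⁴ = 5.336×10^-6 m⁴
Effective length L_e = K·L = 0.7 × 5.95 = 4.165 m
P_cr = π²EI / L_e² = π² × 197×10⁹ × 5.336×10^-6 / 4.165² = 5.981×10^5 N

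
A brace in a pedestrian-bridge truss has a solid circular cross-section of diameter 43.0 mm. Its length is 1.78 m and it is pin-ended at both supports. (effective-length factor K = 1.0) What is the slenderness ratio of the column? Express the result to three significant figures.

λ ≈ 166

For a solid circle r = d/4 = 43.0/4 = 10.75 mm
L_e = K·L = 1 × 1.78 m = 1.780 m = 1780.0 mm
λ = L_e / r_min = 1780.0 / 10.75 = 166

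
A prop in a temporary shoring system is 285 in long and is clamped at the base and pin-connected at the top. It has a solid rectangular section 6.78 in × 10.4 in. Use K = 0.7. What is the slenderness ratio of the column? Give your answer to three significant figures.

Buckling occurs about the weak axis: I_min = h·b³/12 with b = 6.78 in (the shorter side).
I_min = 10.4×6.78³/12 = 270.1 in⁴
A = 70.51 in²;  r_min = √(I/A) = √(270.1/70.51) = 1.957 in
L_e = K·L = 0.7 × 285 = 199.5 in
λ = L_e / r_min = 199.50 / 1.957 = 102

λ ≈ 102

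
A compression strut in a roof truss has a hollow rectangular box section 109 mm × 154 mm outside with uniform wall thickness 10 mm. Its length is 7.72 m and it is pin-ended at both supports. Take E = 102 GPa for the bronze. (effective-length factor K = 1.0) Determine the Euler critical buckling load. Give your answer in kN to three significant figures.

Inner dimensions: h_i = 154 − 2×10 = 134.0 mm, b_i = 109 − 2×10 = 89.00 mm
Weak-axis I_min = (h_o·b_o³ − h_i·b_i³)/12 with b_o = 109, b_i = 89.00 mm (shorter outer/inner sides).
I_min = (154×109³ − 134.0×89.00³)/12 = 8.747×10^6 mm⁴
I = 8.747×10^6 mm⁴ = 8.747×10^-6 m⁴
Effective length L_e = K·L = 1 × 7.72 = 7.720 m
P_cr = π²EI / L_e² = π² × 102×10⁹ × 8.747×10^-6 / 7.720² = 1.478×10^5 N

P_cr ≈ 148 kN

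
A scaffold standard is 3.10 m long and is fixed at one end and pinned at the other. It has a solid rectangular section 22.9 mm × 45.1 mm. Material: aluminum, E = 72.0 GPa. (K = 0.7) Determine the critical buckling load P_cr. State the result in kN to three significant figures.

P_cr ≈ 6.81 kN

Buckling occurs about the weak axis: I_min = h·b³/12 with b = 22.9 mm (the shorter side).
I_min = 45.1×22.9³/12 = 4.513×10^4 mm⁴
I = 4.513×10^4 mm⁴ = 4.513×10^-8 m⁴
Effective length L_e = K·L = 0.7 × 3.10 = 2.170 m
P_cr = π²EI / L_e² = π² × 72.0×10⁹ × 4.513×10^-8 / 2.170² = 6.811×10^3 N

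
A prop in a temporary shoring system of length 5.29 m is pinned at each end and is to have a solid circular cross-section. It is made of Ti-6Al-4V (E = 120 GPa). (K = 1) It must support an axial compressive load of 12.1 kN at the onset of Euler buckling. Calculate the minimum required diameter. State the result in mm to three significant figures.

L_e = K·L = 1 × 5.29 = 5.290 m
Required I = P_cr·L_e²/(π²E) = 1.210×10^4 × 5.290² / (π² × 1.20×10^11) = 2.859×10^-7 m⁴
I_req = 2.859×10^5 mm⁴
Solid circle: I = πd⁴/64  ⇒  d = (64I/π)^(1/4) = (64×2.859×10^5/π)^(1/4) = 49.1 mm

d ≈ 49.1 mm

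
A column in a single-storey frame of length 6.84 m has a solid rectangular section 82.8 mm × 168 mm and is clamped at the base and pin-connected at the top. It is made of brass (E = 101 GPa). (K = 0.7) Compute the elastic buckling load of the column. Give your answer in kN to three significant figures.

P_cr ≈ 346 kN

Buckling occurs about the weak axis: I_min = h·b³/12 with b = 82.8 mm (the shorter side).
I_min = 168×82.8³/12 = 7.947×10^6 mm⁴
I = 7.947×10^6 mm⁴ = 7.947×10^-6 m⁴
Effective length L_e = K·L = 0.7 × 6.84 = 4.788 m
P_cr = π²EI / L_e² = π² × 101×10⁹ × 7.947×10^-6 / 4.788² = 3.456×10^5 N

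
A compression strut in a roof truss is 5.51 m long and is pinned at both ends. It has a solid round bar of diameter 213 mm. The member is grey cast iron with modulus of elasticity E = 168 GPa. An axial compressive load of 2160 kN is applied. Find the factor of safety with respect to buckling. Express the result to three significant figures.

n ≈ 2.55

I = πd⁴/64 = π×213⁴/64 = 1.010×10^8 mm⁴
I = 1.010×10^8 mm⁴ = 1.010×10^-4 m⁴
Effective length L_e = K·L = 1 × 5.51 = 5.510 m
P_cr = π²EI / L_e² = π² × 168×10⁹ × 1.010×10^-4 / 5.510² = 5.518×10^6 N
Factor of safety n = P_cr / P = 5518.2 / 2160 = 2.55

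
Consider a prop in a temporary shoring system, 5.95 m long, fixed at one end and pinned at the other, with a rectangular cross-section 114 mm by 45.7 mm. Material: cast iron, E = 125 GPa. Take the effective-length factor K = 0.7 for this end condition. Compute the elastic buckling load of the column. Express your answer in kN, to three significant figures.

Buckling occurs about the weak axis: I_min = h·b³/12 with b = 45.7 mm (the shorter side).
I_min = 114×45.7³/12 = 9.067×10^5 mm⁴
I = 9.067×10^5 mm⁴ = 9.067×10^-7 m⁴
Effective length L_e = K·L = 0.7 × 5.95 = 4.165 m
P_cr = π²EI / L_e² = π² × 125×10⁹ × 9.067×10^-7 / 4.165² = 6.448×10^4 N

P_cr ≈ 64.5 kN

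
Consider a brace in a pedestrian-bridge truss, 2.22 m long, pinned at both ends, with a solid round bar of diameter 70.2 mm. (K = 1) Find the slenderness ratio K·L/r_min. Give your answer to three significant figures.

λ ≈ 126

I = πd⁴/64 = π×70.2⁴/64 = 1.192×10^6 mm⁴
A = 3.870×10^3 mm²;  r_min = √(I/A) = √(1.192×10^6/3.870×10^3) = 17.55 mm
L_e = K·L = 1 × 2.22 m = 2.220 m = 2220.0 mm
λ = L_e / r_min = 2220.0 / 17.55 = 126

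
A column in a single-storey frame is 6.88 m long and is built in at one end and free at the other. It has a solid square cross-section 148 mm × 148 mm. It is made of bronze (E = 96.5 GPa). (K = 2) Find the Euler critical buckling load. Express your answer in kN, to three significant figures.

I = a⁴/12 = 148⁴/12 = 3.998×10^7 mm⁴
I = 3.998×10^7 mm⁴ = 3.998×10^-5 m⁴
Effective length L_e = K·L = 2 × 6.88 = 13.76 m
P_cr = π²EI / L_e² = π² × 96.5×10⁹ × 3.998×10^-5 / 13.76² = 2.011×10^5 N

P_cr ≈ 201 kN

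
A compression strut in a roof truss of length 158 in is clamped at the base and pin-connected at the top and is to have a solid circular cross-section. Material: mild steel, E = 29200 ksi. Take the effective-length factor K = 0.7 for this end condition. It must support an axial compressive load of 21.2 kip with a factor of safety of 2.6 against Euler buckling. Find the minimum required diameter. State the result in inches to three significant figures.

Required P_cr = n·P = 2.6 × 21.2 = 55.12 kip
L_e = K·L = 0.7 × 158 = 110.6 in
Required I = P_cr·L_e²/(π²E) = 5.512×10^4 × 110.6² / (π² × 2.92×10^7) = 2.340 in⁴
Solid circle: I = πd⁴/64  ⇒  d = (64I/π)^(1/4) = (64×2.340/π)^(1/4) = 2.63 in

d ≈ 2.63 in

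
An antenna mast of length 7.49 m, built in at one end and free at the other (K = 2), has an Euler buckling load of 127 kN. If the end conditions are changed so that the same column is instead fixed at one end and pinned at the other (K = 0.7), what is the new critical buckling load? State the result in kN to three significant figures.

P_cr ≈ 1040 kN

P_cr ∝ 1/K², so P_cr,new = P_cr,old × (K_old/K_new)² = 127 × (2/0.7)²
= 127 × 8.163 = 1040 kN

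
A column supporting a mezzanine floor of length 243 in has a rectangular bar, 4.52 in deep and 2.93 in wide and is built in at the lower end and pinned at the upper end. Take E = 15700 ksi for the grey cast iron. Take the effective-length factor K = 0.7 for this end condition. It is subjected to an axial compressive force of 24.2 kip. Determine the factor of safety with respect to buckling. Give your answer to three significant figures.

Buckling occurs about the weak axis: I_min = h·b³/12 with b = 2.93 in (the shorter side).
I_min = 4.52×2.93³/12 = 9.475 in⁴
Effective length L_e = K·L = 0.7 × 243 = 170.1 in
P_cr = π²EI / L_e² = π² × 15700×10³ × 9.475 / 170.1² = 5.074×10^4 lb
Factor of safety n = P_cr / P = 50.740 / 24.2 = 2.10

n ≈ 2.10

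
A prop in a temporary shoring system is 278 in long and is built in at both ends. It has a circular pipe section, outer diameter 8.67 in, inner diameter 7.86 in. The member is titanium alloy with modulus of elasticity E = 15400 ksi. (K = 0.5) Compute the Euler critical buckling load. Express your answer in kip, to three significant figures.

P_cr ≈ 708 kip

d_o = 8.67 in, d_i = 7.86 in
I = π(d_o⁴ − d_i⁴)/64 = π(8.67⁴ − 7.860⁴)/64 = 90.01 in⁴
Effective length L_e = K·L = 0.5 × 278 = 139.0 in
P_cr = π²EI / L_e² = π² × 15400×10³ × 90.01 / 139.0² = 7.081×10^5 lb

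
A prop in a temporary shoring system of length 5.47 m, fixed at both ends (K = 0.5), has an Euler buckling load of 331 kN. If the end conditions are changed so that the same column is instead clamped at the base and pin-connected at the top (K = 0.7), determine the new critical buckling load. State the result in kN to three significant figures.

P_cr ≈ 169 kN

P_cr ∝ 1/K², so P_cr,new = P_cr,old × (K_old/K_new)² = 331 × (0.5/0.7)²
= 331 × 0.5102 = 169 kN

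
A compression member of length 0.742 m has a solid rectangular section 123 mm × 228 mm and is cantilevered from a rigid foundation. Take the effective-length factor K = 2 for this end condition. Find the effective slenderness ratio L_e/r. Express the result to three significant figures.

For a rectangle r_min = b/√12 = 123/√12 = 35.51 mm
L_e = K·L = 2 × 0.742 m = 1.484 m = 1484.0 mm
λ = L_e / r_min = 1484.0 / 35.51 = 41.8

λ ≈ 41.8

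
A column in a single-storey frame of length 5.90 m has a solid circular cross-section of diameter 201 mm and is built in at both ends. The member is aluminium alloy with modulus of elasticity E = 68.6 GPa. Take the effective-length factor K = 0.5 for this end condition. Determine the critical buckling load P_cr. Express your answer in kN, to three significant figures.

P_cr ≈ 6230 kN

I = πd⁴/64 = π×201⁴/64 = 8.012×10^7 mm⁴
I = 8.012×10^7 mm⁴ = 8.012×10^-5 m⁴
Effective length L_e = K·L = 0.5 × 5.90 = 2.950 m
P_cr = π²EI / L_e² = π² × 68.6×10⁹ × 8.012×10^-5 / 2.950² = 6.234×10^6 N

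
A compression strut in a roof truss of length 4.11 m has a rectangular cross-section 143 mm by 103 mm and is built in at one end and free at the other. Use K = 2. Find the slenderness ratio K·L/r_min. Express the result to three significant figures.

For a rectangle r_min = b/√12 = 103/√12 = 29.73 mm
L_e = K·L = 2 × 4.11 m = 8.220 m = 8220.0 mm
λ = L_e / r_min = 8220.0 / 29.73 = 276

λ ≈ 276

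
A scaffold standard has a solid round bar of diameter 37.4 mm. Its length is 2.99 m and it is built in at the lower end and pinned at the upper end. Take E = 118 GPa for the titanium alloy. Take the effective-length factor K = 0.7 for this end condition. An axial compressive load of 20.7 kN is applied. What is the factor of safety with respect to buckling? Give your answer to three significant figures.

n ≈ 1.23

I = πd⁴/64 = π×37.4⁴/64 = 9.604×10^4 mm⁴
I = 9.604×10^4 mm⁴ = 9.604×10^-8 m⁴
Effective length L_e = K·L = 0.7 × 2.99 = 2.093 m
P_cr = π²EI / L_e² = π² × 118×10⁹ × 9.604×10^-8 / 2.093² = 2.553×10^4 N
Factor of safety n = P_cr / P = 25.533 / 20.7 = 1.23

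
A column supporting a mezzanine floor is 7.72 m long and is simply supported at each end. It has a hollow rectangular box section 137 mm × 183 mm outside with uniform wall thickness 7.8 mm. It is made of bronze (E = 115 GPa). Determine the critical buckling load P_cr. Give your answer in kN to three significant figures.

P_cr ≈ 271 kN

Inner dimensions: h_i = 183 − 2×7.8 = 167.4 mm, b_i = 137 − 2×7.8 = 121.4 mm
Weak-axis I_min = (h_o·b_o³ − h_i·b_i³)/12 with b_o = 137, b_i = 121.4 mm (shorter outer/inner sides).
I_min = (183×137³ − 167.4×121.4³)/12 = 1.425×10^7 mm⁴
I = 1.425×10^7 mm⁴ = 1.425×10^-5 m⁴
Effective length L_e = K·L = 1 × 7.72 = 7.720 m
P_cr = π²EI / L_e² = π² × 115×10⁹ × 1.425×10^-5 / 7.720² = 2.715×10^5 N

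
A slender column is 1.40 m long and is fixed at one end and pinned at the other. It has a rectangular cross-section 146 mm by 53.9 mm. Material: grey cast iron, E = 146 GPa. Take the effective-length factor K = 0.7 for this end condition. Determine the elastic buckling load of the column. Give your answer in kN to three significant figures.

P_cr ≈ 2860 kN

Buckling occurs about the weak axis: I_min = h·b³/12 with b = 53.9 mm (the shorter side).
I_min = 146×53.9³/12 = 1.905×10^6 mm⁴
I = 1.905×10^6 mm⁴ = 1.905×10^-6 m⁴
Effective length L_e = K·L = 0.7 × 1.40 = 0.9800 m
P_cr = π²EI / L_e² = π² × 146×10⁹ × 1.905×10^-6 / 0.9800² = 2.859×10^6 N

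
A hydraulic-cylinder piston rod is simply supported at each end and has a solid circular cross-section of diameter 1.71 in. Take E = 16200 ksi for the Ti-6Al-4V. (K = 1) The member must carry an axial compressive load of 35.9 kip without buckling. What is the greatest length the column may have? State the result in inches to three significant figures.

I = πd⁴/64 = π×1.71⁴/64 = 0.4197 in⁴
At the buckling limit P_cr = P = 3.590×10^4 lb
From P_cr = π²EI/(K·L)²:  L = (1/K)·√(π²EI/P_cr) = (1/1)·√(π²×1.62×10^7×0.4197/3.590×10^4)
L = 43.2 in

L_max ≈ 43.2 in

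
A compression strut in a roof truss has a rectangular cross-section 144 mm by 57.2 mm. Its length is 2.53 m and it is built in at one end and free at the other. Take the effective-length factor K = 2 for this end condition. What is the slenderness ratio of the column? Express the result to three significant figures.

Buckling occurs about the weak axis: I_min = h·b³/12 with b = 57.2 mm (the shorter side).
I_min = 144×57.2³/12 = 2.246×10^6 mm⁴
A = 8.237×10^3 mm²;  r_min = √(I/A) = √(2.246×10^6/8.237×10^3) = 16.51 mm
L_e = K·L = 2 × 2.53 m = 5.060 m = 5060.0 mm
λ = L_e / r_min = 5060.0 / 16.51 = 306

λ ≈ 306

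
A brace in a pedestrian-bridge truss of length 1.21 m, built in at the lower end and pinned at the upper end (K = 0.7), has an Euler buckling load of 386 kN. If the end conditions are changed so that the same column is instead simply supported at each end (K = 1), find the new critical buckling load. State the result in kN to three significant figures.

P_cr ∝ 1/K², so P_cr,new = P_cr,old × (K_old/K_new)² = 386 × (0.7/1)²
= 386 × 0.4900 = 189 kN

P_cr ≈ 189 kN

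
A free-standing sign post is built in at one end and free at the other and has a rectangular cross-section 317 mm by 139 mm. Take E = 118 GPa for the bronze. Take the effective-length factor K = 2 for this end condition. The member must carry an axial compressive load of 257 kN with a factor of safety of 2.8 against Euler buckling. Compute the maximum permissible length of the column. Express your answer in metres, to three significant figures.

Buckling occurs about the weak axis: I_min = h·b³/12 with b = 139 mm (the shorter side).
I_min = 317×139³/12 = 7.095×10^7 mm⁴
I = 7.095×10^-5 m⁴
Required critical load P_cr = n·P = 2.8 × 257 = 719.6 kN = 7.196×10^5 N
From P_cr = π²EI/(K·L)²:  L = (1/K)·√(π²EI/P_cr) = (1/2)·√(π²×1.18×10^11×7.095×10^-5/7.196×10^5)
L = 5.36 m

L_max ≈ 5.36 m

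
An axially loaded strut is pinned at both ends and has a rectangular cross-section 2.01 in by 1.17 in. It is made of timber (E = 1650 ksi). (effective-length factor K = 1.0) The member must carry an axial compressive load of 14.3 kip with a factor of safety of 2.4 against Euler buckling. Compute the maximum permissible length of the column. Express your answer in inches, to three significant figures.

Buckling occurs about the weak axis: I_min = h·b³/12 with b = 1.17 in (the shorter side).
I_min = 2.01×1.17³/12 = 0.2683 in⁴
Required critical load P_cr = n·P = 2.4 × 14.3 = 34.32 kip = 3.432×10^4 lb
From P_cr = π²EI/(K·L)²:  L = (1/K)·√(π²EI/P_cr) = (1/1)·√(π²×1.65×10^6×0.2683/3.432×10^4)
L = 11.3 in

L_max ≈ 11.3 in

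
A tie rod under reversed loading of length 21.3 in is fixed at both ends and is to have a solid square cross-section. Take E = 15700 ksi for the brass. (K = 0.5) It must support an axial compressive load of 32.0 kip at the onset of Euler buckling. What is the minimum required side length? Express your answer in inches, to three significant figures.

L_e = K·L = 0.5 × 21.3 = 10.65 in
Required I = P_cr·L_e²/(π²E) = 3.200×10^4 × 10.65² / (π² × 1.57×10^7) = 2.342×10^-2 in⁴
Solid square: I = a⁴/12  ⇒  a = (12I)^(1/4) = (12×2.342×10^-2)^(1/4) = 0.728 in

a ≈ 0.728 in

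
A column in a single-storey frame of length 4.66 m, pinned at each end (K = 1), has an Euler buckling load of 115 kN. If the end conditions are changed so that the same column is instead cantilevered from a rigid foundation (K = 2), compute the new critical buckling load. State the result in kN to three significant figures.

P_cr ≈ 28.8 kN

P_cr ∝ 1/K², so P_cr,new = P_cr,old × (K_old/K_new)² = 115 × (1/2)²
= 115 × 0.2500 = 28.8 kN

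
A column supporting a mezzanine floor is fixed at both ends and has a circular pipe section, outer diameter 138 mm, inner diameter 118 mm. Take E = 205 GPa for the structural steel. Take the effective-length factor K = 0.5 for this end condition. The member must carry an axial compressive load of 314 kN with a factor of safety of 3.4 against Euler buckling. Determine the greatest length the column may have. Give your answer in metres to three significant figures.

L_max ≈ 7.93 m

d_o = 138 mm, d_i = 118 mm
I = π(d_o⁴ − d_i⁴)/64 = π(138⁴ − 118.0⁴)/64 = 8.286×10^6 mm⁴
I = 8.286×10^-6 m⁴
Required critical load P_cr = n·P = 3.4 × 314 = 1068 kN = 1.068×10^6 N
From P_cr = π²EI/(K·L)²:  L = (1/K)·√(π²EI/P_cr) = (1/0.5)·√(π²×2.05×10^11×8.286×10^-6/1.068×10^6)
L = 7.93 m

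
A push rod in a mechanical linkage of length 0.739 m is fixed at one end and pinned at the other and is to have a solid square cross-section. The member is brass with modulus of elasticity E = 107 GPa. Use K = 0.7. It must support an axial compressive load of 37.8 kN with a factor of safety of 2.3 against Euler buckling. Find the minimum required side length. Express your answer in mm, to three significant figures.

Required P_cr = n·P = 2.3 × 37.8 = 86.94 kN
L_e = K·L = 0.7 × 0.739 = 0.5173 m
Required I = P_cr·L_e²/(π²E) = 8.694×10^4 × 0.5173² / (π² × 1.07×10^11) = 2.203×10^-8 m⁴
I_req = 2.203×10^4 mm⁴
Solid square: I = a⁴/12  ⇒  a = (12I)^(1/4) = (12×2.203×10^4)^(1/4) = 22.7 mm

a ≈ 22.7 mm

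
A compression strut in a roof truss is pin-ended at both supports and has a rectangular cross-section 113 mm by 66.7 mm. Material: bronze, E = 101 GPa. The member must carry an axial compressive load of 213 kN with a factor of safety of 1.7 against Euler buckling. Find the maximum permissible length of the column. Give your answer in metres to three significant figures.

Buckling occurs about the weak axis: I_min = h·b³/12 with b = 66.7 mm (the shorter side).
I_min = 113×66.7³/12 = 2.794×10^6 mm⁴
I = 2.794×10^-6 m⁴
Required critical load P_cr = n·P = 1.7 × 213 = 362.1 kN = 3.621×10^5 N
From P_cr = π²EI/(K·L)²:  L = (1/K)·√(π²EI/P_cr) = (1/1)·√(π²×1.01×10^11×2.794×10^-6/3.621×10^5)
L = 2.77 m

L_max ≈ 2.77 m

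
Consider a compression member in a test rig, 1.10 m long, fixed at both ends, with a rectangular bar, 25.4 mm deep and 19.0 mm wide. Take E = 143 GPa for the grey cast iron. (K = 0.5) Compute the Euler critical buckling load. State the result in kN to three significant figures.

Buckling occurs about the weak axis: I_min = h·b³/12 with b = 19.0 mm (the shorter side).
I_min = 25.4×19.0³/12 = 1.452×10^4 mm⁴
I = 1.452×10^4 mm⁴ = 1.452×10^-8 m⁴
Effective length L_e = K·L = 0.5 × 1.10 = 0.5500 m
P_cr = π²EI / L_e² = π² × 143×10⁹ × 1.452×10^-8 / 0.5500² = 6.774×10^4 N

P_cr ≈ 67.7 kN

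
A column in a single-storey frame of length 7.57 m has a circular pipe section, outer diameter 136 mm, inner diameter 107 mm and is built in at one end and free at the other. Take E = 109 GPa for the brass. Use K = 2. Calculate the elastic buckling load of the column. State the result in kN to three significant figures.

d_o = 136 mm, d_i = 107 mm
I = π(d_o⁴ − d_i⁴)/64 = π(136⁴ − 107.0⁴)/64 = 1.036×10^7 mm⁴
I = 1.036×10^7 mm⁴ = 1.036×10^-5 m⁴
Effective length L_e = K·L = 2 × 7.57 = 15.14 m
P_cr = π²EI / L_e² = π² × 109×10⁹ × 1.036×10^-5 / 15.14² = 4.862×10^4 N

P_cr ≈ 48.6 kN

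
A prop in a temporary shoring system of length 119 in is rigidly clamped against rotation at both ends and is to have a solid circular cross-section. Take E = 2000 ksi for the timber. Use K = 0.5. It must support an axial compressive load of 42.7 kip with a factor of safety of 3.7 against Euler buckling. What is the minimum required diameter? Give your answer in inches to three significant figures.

d ≈ 4.90 in

Required P_cr = n·P = 3.7 × 42.7 = 158.0 kip
L_e = K·L = 0.5 × 119 = 59.50 in
Required I = P_cr·L_e²/(π²E) = 1.580×10^5 × 59.50² / (π² × 2.00×10^6) = 28.34 in⁴
Solid circle: I = πd⁴/64  ⇒  d = (64I/π)^(1/4) = (64×28.34/π)^(1/4) = 4.90 in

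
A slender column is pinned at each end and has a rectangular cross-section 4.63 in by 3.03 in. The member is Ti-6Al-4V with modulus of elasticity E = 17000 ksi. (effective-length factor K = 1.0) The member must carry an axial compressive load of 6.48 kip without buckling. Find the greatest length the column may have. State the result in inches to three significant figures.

L_max ≈ 527 in

Buckling occurs about the weak axis: I_min = h·b³/12 with b = 3.03 in (the shorter side).
I_min = 4.63×3.03³/12 = 10.73 in⁴
At the buckling limit P_cr = P = 6.480×10^3 lb
From P_cr = π²EI/(K·L)²:  L = (1/K)·√(π²EI/P_cr) = (1/1)·√(π²×1.70×10^7×10.73/6.480×10^3)
L = 527 in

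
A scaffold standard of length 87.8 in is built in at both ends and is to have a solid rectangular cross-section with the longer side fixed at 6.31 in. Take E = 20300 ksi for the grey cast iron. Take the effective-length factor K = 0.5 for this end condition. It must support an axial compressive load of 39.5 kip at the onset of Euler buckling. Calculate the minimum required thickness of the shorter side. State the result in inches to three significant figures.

L_e = K·L = 0.5 × 87.8 = 43.90 in
Required I = P_cr·L_e²/(π²E) = 3.950×10^4 × 43.90² / (π² × 2.03×10^7) = 0.3800 in⁴
Rectangle, weak axis: I_min = h·b³/12 with h = 6.31 in fixed  ⇒  b = (12I/h)^(1/3) = 0.897 in

b ≈ 0.897 in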